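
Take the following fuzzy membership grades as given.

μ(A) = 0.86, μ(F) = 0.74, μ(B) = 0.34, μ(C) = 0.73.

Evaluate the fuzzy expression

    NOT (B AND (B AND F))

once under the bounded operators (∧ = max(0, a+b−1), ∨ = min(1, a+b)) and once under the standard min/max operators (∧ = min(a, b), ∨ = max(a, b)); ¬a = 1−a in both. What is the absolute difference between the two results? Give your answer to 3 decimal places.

Under bounded:
  B AND F = max(0, a+b−1) on (0.34, 0.74) = 0.08
  B AND (B AND F) = max(0, a+b−1) on (0.34, 0.08) = 0.00
  NOT (B AND (B AND F)) = 1 − 0.00 = 1.00
  → value = 1.0000
Under standard min/max:
  B AND F = min(a, b) on (0.34, 0.74) = 0.34
  B AND (B AND F) = min(a, b) on (0.34, 0.34) = 0.34
  NOT (B AND (B AND F)) = 1 − 0.34 = 0.66
  → value = 0.6600
|1.0000 − 0.6600| = 0.340

0.340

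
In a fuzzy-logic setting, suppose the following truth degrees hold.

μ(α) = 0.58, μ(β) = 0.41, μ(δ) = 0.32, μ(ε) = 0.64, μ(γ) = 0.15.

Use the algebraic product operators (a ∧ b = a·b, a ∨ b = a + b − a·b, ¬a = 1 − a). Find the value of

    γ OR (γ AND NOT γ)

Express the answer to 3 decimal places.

NOT γ = 1 − 0.1500 = 0.8500
γ AND NOT γ = a·b on (0.1500, 0.8500) = 0.1275
γ OR (γ AND NOT γ) = a + b − a·b on (0.1500, 0.1275) = 0.2584

0.258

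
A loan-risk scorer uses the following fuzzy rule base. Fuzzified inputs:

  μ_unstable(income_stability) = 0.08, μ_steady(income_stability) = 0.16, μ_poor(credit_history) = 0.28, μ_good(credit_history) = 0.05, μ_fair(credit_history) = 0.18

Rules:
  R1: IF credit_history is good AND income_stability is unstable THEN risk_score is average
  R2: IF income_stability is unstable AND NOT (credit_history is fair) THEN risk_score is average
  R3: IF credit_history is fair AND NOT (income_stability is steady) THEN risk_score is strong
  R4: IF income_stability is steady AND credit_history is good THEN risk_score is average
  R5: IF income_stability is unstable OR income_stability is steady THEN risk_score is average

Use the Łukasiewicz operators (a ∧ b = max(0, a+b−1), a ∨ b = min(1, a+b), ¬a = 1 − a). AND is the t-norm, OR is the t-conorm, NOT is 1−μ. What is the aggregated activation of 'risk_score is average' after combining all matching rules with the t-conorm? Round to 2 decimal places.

0.24

R1: good=0.05, unstable=0.08; AND[max(0, a+b−1)] → w = 0.00
R2: unstable=0.08, ¬fair=1−0.18=0.82; AND[max(0, a+b−1)] → w = 0.00
R3: fair=0.18, ¬steady=1−0.16=0.84; AND[max(0, a+b−1)] → w = 0.02
R4: steady=0.16, good=0.05; AND[max(0, a+b−1)] → w = 0.00
R5: unstable=0.08, steady=0.16; OR[min(1, a+b)] → w = 0.24
Rules with consequent 'average': {R1, R2, R4, R5} → strengths 0.00, 0.00, 0.00, 0.24
Aggregate via t-conorm [min(1, a+b)]: 0.24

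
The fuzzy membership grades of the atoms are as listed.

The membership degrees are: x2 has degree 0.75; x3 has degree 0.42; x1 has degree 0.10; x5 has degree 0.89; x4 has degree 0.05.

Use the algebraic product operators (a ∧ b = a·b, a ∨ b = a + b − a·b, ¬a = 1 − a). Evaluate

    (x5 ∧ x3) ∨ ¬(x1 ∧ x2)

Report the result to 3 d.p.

0.953

x5 ∧ x3 = a·b on (0.8900, 0.4200) = 0.3738
x1 ∧ x2 = a·b on (0.1000, 0.7500) = 0.0750
¬(x1 ∧ x2) = 1 − 0.0750 = 0.9250
(x5 ∧ x3) ∨ ¬(x1 ∧ x2) = a + b − a·b on (0.3738, 0.9250) = 0.9530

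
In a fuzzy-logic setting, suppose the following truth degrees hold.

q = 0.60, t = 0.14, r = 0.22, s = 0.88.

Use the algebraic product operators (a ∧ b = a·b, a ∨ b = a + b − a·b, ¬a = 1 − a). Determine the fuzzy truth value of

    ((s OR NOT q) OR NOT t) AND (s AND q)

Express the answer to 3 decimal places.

NOT q = 1 − 0.6000 = 0.4000
s OR NOT q = a + b − a·b on (0.8800, 0.4000) = 0.9280
NOT t = 1 − 0.1400 = 0.8600
(s OR NOT q) OR NOT t = a + b − a·b on (0.9280, 0.8600) = 0.9899
s AND q = a·b on (0.8800, 0.6000) = 0.5280
((s OR NOT q) OR NOT t) AND (s AND q) = a·b on (0.9899, 0.5280) = 0.5227

0.523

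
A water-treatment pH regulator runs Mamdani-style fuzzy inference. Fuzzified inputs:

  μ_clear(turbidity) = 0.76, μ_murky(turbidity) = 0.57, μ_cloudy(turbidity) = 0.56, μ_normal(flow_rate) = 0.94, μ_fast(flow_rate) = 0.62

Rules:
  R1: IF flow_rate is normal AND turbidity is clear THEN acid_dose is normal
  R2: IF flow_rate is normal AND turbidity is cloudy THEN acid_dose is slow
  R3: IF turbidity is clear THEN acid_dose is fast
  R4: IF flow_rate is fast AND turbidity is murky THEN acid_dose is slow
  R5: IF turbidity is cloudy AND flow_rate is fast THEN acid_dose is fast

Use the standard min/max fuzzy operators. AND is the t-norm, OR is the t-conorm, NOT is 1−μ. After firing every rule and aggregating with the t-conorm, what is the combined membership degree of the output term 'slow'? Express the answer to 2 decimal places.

R1: normal=0.94, clear=0.76; AND[min(a, b)] → w = 0.76
R2: normal=0.94, cloudy=0.56; AND[min(a, b)] → w = 0.56
R3: clear=0.76 → w = 0.76
R4: fast=0.62, murky=0.57; AND[min(a, b)] → w = 0.57
R5: cloudy=0.56, fast=0.62; AND[min(a, b)] → w = 0.56
Rules with consequent 'slow': {R2, R4} → strengths 0.56, 0.57
Aggregate via t-conorm [max(a, b)]: 0.57

0.57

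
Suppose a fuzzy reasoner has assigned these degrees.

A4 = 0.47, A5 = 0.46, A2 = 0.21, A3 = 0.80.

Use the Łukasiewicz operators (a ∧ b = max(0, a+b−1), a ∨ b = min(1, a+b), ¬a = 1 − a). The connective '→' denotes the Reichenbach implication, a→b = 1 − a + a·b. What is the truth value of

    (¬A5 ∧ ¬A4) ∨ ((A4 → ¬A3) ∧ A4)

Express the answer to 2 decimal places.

0.16

¬A5 = 1 − 0.46 = 0.54
¬A4 = 1 − 0.47 = 0.53
¬A5 ∧ ¬A4 = max(0, a+b−1) on (0.54, 0.53) = 0.07
¬A3 = 1 − 0.80 = 0.20
A4 → ¬A3  [Reichenbach: 1 − a + a·b] with a=0.47, b=0.20 → 0.62
(A4 → ¬A3) ∧ A4 = max(0, a+b−1) on (0.62, 0.47) = 0.09
(¬A5 ∧ ¬A4) ∨ ((A4 → ¬A3) ∧ A4) = min(1, a+b) on (0.07, 0.09) = 0.16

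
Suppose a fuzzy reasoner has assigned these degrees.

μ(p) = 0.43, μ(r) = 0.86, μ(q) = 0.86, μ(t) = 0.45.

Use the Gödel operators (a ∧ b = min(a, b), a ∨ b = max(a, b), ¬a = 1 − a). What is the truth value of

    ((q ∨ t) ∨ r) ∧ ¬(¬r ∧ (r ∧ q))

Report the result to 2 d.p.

0.86

q ∨ t = max(a, b) on (0.86, 0.45) = 0.86
(q ∨ t) ∨ r = max(a, b) on (0.86, 0.86) = 0.86
¬r = 1 − 0.86 = 0.14
r ∧ q = min(a, b) on (0.86, 0.86) = 0.86
¬r ∧ (r ∧ q) = min(a, b) on (0.14, 0.86) = 0.14
¬(¬r ∧ (r ∧ q)) = 1 − 0.14 = 0.86
((q ∨ t) ∨ r) ∧ ¬(¬r ∧ (r ∧ q)) = min(a, b) on (0.86, 0.86) = 0.86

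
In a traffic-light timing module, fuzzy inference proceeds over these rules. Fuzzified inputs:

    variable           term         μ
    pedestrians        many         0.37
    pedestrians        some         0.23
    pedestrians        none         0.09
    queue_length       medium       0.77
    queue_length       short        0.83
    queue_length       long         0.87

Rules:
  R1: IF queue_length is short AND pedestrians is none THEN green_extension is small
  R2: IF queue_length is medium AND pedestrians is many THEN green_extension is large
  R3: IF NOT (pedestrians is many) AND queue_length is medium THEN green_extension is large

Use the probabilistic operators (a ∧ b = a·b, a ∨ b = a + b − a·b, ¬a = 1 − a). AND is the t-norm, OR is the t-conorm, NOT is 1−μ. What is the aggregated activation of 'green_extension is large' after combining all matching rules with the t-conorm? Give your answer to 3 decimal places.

R1: short=0.83, none=0.09; AND[a·b] → w = 0.0747
R2: medium=0.77, many=0.37; AND[a·b] → w = 0.2849
R3: ¬many=1−0.37=0.63, medium=0.77; AND[a·b] → w = 0.4851
Rules with consequent 'large': {R2, R3} → strengths 0.2849, 0.4851
Aggregate via t-conorm [a + b − a·b]: 0.6318

0.632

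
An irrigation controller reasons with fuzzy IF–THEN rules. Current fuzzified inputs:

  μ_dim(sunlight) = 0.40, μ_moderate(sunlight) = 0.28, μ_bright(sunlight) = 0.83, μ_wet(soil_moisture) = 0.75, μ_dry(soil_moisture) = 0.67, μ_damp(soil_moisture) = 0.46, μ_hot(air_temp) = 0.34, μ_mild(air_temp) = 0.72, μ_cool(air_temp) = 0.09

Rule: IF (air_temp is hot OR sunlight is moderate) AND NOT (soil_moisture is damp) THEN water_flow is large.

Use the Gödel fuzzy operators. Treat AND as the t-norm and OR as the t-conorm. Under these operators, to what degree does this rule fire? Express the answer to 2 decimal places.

firing strength: (hot=0.34 OR moderate=0.28) = 0.34; AND[min(a, b)] with ¬damp=1−0.46=0.54 → w = 0.34

0.34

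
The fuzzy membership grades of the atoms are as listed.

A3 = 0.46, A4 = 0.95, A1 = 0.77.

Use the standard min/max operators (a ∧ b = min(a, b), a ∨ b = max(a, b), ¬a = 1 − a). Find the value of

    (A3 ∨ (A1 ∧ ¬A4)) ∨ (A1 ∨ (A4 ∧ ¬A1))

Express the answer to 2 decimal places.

¬A4 = 1 − 0.95 = 0.05
A1 ∧ ¬A4 = min(a, b) on (0.77, 0.05) = 0.05
A3 ∨ (A1 ∧ ¬A4) = max(a, b) on (0.46, 0.05) = 0.46
¬A1 = 1 − 0.77 = 0.23
A4 ∧ ¬A1 = min(a, b) on (0.95, 0.23) = 0.23
A1 ∨ (A4 ∧ ¬A1) = max(a, b) on (0.77, 0.23) = 0.77
(A3 ∨ (A1 ∧ ¬A4)) ∨ (A1 ∨ (A4 ∧ ¬A1)) = max(a, b) on (0.46, 0.77) = 0.77

0.77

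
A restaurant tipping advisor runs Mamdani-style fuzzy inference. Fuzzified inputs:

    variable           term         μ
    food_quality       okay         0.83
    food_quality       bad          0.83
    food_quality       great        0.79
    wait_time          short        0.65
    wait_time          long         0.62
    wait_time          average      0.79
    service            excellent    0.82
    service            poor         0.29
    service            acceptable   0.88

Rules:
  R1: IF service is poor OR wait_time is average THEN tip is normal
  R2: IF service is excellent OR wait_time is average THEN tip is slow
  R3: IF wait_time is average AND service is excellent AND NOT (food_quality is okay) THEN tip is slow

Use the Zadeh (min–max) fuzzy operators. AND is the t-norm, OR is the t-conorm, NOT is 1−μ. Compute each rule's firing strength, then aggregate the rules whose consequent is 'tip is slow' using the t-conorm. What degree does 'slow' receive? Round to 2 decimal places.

0.82

R1: poor=0.29, average=0.79; OR[max(a, b)] → w = 0.79
R2: excellent=0.82, average=0.79; OR[max(a, b)] → w = 0.82
R3: average=0.79, excellent=0.82, ¬okay=1−0.83=0.17; AND[min(a, b)] → w = 0.17
Rules with consequent 'slow': {R2, R3} → strengths 0.82, 0.17
Aggregate via t-conorm [max(a, b)]: 0.82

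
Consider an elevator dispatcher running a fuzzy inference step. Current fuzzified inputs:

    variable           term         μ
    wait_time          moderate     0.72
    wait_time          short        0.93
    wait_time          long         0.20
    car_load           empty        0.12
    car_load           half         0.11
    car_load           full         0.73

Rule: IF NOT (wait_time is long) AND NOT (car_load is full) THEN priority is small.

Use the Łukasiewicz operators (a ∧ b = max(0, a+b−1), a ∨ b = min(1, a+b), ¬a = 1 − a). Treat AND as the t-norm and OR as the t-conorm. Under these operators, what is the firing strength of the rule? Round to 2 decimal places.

0.07

firing strength: ¬long=1−0.20=0.80, ¬full=1−0.73=0.27; AND[max(0, a+b−1)] → w = 0.07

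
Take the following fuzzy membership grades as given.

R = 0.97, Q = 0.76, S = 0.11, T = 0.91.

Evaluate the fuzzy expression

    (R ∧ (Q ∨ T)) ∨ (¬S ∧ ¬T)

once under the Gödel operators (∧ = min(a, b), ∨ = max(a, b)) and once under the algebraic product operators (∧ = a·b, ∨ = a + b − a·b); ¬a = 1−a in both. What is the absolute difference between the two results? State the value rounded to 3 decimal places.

0.043

Under Gödel:
  Q ∨ T = max(a, b) on (0.76, 0.91) = 0.91
  R ∧ (Q ∨ T) = min(a, b) on (0.97, 0.91) = 0.91
  ¬S = 1 − 0.11 = 0.89
  ¬T = 1 − 0.91 = 0.09
  ¬S ∧ ¬T = min(a, b) on (0.89, 0.09) = 0.09
  (R ∧ (Q ∨ T)) ∨ (¬S ∧ ¬T) = max(a, b) on (0.91, 0.09) = 0.91
  → value = 0.9100
Under algebraic product:
  Q ∨ T = a + b − a·b on (0.7600, 0.9100) = 0.9784
  R ∧ (Q ∨ T) = a·b on (0.9700, 0.9784) = 0.9490
  ¬S = 1 − 0.1100 = 0.8900
  ¬T = 1 − 0.9100 = 0.0900
  ¬S ∧ ¬T = a·b on (0.8900, 0.0900) = 0.0801
  (R ∧ (Q ∨ T)) ∨ (¬S ∧ ¬T) = a + b − a·b on (0.9490, 0.0801) = 0.9531
  → value = 0.9531
|0.9100 − 0.9531| = 0.043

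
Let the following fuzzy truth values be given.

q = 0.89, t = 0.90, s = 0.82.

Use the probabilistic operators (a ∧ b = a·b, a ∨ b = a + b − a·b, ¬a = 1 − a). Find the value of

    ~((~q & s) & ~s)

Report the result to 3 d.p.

~q = 1 − 0.8900 = 0.1100
~q & s = a·b on (0.1100, 0.8200) = 0.0902
~s = 1 − 0.8200 = 0.1800
(~q & s) & ~s = a·b on (0.0902, 0.1800) = 0.0162
~((~q & s) & ~s) = 1 − 0.0162 = 0.9838

0.984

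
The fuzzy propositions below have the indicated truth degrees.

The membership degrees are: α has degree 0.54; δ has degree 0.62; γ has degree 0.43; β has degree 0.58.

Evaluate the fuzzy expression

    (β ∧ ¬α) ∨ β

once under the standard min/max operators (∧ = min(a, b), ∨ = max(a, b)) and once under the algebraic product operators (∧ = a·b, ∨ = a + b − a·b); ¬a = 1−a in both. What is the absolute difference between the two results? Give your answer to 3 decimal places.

0.112

Under standard min/max:
  ¬α = 1 − 0.54 = 0.46
  β ∧ ¬α = min(a, b) on (0.58, 0.46) = 0.46
  (β ∧ ¬α) ∨ β = max(a, b) on (0.46, 0.58) = 0.58
  → value = 0.5800
Under algebraic product:
  ¬α = 1 − 0.5400 = 0.4600
  β ∧ ¬α = a·b on (0.5800, 0.4600) = 0.2668
  (β ∧ ¬α) ∨ β = a + b − a·b on (0.2668, 0.5800) = 0.6921
  → value = 0.6921
|0.5800 − 0.6921| = 0.112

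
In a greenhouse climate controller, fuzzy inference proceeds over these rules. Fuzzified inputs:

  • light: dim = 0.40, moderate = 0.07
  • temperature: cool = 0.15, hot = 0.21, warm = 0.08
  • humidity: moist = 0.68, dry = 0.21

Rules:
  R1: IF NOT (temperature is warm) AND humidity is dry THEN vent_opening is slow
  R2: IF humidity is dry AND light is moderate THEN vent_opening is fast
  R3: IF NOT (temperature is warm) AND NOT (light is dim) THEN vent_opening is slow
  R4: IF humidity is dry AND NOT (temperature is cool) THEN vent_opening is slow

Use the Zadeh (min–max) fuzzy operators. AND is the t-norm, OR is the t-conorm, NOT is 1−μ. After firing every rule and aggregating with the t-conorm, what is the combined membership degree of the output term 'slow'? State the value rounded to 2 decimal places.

R1: ¬warm=1−0.08=0.92, dry=0.21; AND[min(a, b)] → w = 0.21
R2: dry=0.21, moderate=0.07; AND[min(a, b)] → w = 0.07
R3: ¬warm=1−0.08=0.92, ¬dim=1−0.40=0.60; AND[min(a, b)] → w = 0.60
R4: dry=0.21, ¬cool=1−0.15=0.85; AND[min(a, b)] → w = 0.21
Rules with consequent 'slow': {R1, R3, R4} → strengths 0.21, 0.60, 0.21
Aggregate via t-conorm [max(a, b)]: 0.60

0.60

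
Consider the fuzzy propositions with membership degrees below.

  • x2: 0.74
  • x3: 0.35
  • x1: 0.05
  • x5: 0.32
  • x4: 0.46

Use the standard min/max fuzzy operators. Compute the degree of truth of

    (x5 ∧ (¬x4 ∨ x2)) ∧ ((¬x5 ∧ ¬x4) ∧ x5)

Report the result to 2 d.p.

0.32

¬x4 = 1 − 0.46 = 0.54
¬x4 ∨ x2 = max(a, b) on (0.54, 0.74) = 0.74
x5 ∧ (¬x4 ∨ x2) = min(a, b) on (0.32, 0.74) = 0.32
¬x5 = 1 − 0.32 = 0.68
¬x4 = 1 − 0.46 = 0.54
¬x5 ∧ ¬x4 = min(a, b) on (0.68, 0.54) = 0.54
(¬x5 ∧ ¬x4) ∧ x5 = min(a, b) on (0.54, 0.32) = 0.32
(x5 ∧ (¬x4 ∨ x2)) ∧ ((¬x5 ∧ ¬x4) ∧ x5) = min(a, b) on (0.32, 0.32) = 0.32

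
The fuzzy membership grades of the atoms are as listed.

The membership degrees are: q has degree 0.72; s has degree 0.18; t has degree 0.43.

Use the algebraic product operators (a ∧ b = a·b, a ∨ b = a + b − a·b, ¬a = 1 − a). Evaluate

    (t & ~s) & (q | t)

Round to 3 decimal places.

~s = 1 − 0.1800 = 0.8200
t & ~s = a·b on (0.4300, 0.8200) = 0.3526
q | t = a + b − a·b on (0.7200, 0.4300) = 0.8404
(t & ~s) & (q | t) = a·b on (0.3526, 0.8404) = 0.2963

0.296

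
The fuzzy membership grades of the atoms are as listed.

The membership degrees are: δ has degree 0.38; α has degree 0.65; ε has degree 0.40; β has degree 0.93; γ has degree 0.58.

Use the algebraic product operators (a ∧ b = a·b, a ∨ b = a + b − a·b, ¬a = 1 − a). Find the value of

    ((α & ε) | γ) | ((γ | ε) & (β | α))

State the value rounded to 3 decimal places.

α & ε = a·b on (0.6500, 0.4000) = 0.2600
(α & ε) | γ = a + b − a·b on (0.2600, 0.5800) = 0.6892
γ | ε = a + b − a·b on (0.5800, 0.4000) = 0.7480
β | α = a + b − a·b on (0.9300, 0.6500) = 0.9755
(γ | ε) & (β | α) = a·b on (0.7480, 0.9755) = 0.7297
((α & ε) | γ) | ((γ | ε) & (β | α)) = a + b − a·b on (0.6892, 0.7297) = 0.9160

0.916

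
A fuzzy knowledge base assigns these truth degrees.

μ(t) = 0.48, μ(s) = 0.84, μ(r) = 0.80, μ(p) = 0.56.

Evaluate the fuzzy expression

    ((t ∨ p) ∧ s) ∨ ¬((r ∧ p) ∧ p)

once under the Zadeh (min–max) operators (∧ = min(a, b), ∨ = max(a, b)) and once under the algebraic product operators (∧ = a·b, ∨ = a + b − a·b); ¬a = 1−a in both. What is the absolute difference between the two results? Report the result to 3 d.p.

0.352

Under Zadeh (min–max):
  t ∨ p = max(a, b) on (0.48, 0.56) = 0.56
  (t ∨ p) ∧ s = min(a, b) on (0.56, 0.84) = 0.56
  r ∧ p = min(a, b) on (0.80, 0.56) = 0.56
  (r ∧ p) ∧ p = min(a, b) on (0.56, 0.56) = 0.56
  ¬((r ∧ p) ∧ p) = 1 − 0.56 = 0.44
  ((t ∨ p) ∧ s) ∨ ¬((r ∧ p) ∧ p) = max(a, b) on (0.56, 0.44) = 0.56
  → value = 0.5600
Under algebraic product:
  t ∨ p = a + b − a·b on (0.4800, 0.5600) = 0.7712
  (t ∨ p) ∧ s = a·b on (0.7712, 0.8400) = 0.6478
  r ∧ p = a·b on (0.8000, 0.5600) = 0.4480
  (r ∧ p) ∧ p = a·b on (0.4480, 0.5600) = 0.2509
  ¬((r ∧ p) ∧ p) = 1 − 0.2509 = 0.7491
  ((t ∨ p) ∧ s) ∨ ¬((r ∧ p) ∧ p) = a + b − a·b on (0.6478, 0.7491) = 0.9116
  → value = 0.9116
|0.5600 − 0.9116| = 0.352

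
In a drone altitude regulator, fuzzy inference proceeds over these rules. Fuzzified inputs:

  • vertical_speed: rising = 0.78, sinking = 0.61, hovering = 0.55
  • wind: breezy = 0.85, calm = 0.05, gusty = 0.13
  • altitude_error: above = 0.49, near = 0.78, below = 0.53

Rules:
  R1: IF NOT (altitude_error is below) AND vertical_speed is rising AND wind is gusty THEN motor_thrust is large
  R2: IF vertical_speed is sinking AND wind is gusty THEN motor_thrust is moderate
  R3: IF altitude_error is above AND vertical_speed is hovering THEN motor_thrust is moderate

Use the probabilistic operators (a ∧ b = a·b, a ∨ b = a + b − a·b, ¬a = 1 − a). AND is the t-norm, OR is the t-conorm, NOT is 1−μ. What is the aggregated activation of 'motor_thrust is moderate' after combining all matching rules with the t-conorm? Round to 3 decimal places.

R1: ¬below=1−0.53=0.47, rising=0.78, gusty=0.13; AND[a·b] → w = 0.0477
R2: sinking=0.61, gusty=0.13; AND[a·b] → w = 0.0793
R3: above=0.49, hovering=0.55; AND[a·b] → w = 0.2695
Rules with consequent 'moderate': {R2, R3} → strengths 0.0793, 0.2695
Aggregate via t-conorm [a + b − a·b]: 0.3274

0.327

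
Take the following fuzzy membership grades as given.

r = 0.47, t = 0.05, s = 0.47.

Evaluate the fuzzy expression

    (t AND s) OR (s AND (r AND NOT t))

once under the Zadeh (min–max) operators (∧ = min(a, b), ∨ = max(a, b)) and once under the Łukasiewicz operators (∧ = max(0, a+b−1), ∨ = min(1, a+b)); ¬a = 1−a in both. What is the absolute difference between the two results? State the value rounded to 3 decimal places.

0.470

Under Zadeh (min–max):
  t AND s = min(a, b) on (0.05, 0.47) = 0.05
  NOT t = 1 − 0.05 = 0.95
  r AND NOT t = min(a, b) on (0.47, 0.95) = 0.47
  s AND (r AND NOT t) = min(a, b) on (0.47, 0.47) = 0.47
  (t AND s) OR (s AND (r AND NOT t)) = max(a, b) on (0.05, 0.47) = 0.47
  → value = 0.4700
Under Łukasiewicz:
  t AND s = max(0, a+b−1) on (0.05, 0.47) = 0.00
  NOT t = 1 − 0.05 = 0.95
  r AND NOT t = max(0, a+b−1) on (0.47, 0.95) = 0.42
  s AND (r AND NOT t) = max(0, a+b−1) on (0.47, 0.42) = 0.00
  (t AND s) OR (s AND (r AND NOT t)) = min(1, a+b) on (0.00, 0.00) = 0.00
  → value = 0.0000
|0.4700 − 0.0000| = 0.470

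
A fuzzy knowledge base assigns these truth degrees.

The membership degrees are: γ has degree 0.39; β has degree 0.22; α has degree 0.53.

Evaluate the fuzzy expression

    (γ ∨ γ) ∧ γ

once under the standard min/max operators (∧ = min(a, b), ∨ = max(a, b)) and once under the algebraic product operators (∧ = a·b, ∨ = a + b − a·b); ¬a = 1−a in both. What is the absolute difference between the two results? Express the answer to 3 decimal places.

Under standard min/max:
  γ ∨ γ = max(a, b) on (0.39, 0.39) = 0.39
  (γ ∨ γ) ∧ γ = min(a, b) on (0.39, 0.39) = 0.39
  → value = 0.3900
Under algebraic product:
  γ ∨ γ = a + b − a·b on (0.3900, 0.3900) = 0.6279
  (γ ∨ γ) ∧ γ = a·b on (0.6279, 0.3900) = 0.2449
  → value = 0.2449
|0.3900 − 0.2449| = 0.145

0.145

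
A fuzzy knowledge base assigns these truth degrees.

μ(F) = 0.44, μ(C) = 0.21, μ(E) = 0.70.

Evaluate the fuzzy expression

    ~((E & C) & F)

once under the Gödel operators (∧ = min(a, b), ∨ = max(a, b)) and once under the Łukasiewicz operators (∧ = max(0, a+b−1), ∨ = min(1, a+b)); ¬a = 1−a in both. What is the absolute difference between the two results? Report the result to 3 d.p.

0.210

Under Gödel:
  E & C = min(a, b) on (0.70, 0.21) = 0.21
  (E & C) & F = min(a, b) on (0.21, 0.44) = 0.21
  ~((E & C) & F) = 1 − 0.21 = 0.79
  → value = 0.7900
Under Łukasiewicz:
  E & C = max(0, a+b−1) on (0.70, 0.21) = 0.00
  (E & C) & F = max(0, a+b−1) on (0.00, 0.44) = 0.00
  ~((E & C) & F) = 1 − 0.00 = 1.00
  → value = 1.0000
|0.7900 − 1.0000| = 0.210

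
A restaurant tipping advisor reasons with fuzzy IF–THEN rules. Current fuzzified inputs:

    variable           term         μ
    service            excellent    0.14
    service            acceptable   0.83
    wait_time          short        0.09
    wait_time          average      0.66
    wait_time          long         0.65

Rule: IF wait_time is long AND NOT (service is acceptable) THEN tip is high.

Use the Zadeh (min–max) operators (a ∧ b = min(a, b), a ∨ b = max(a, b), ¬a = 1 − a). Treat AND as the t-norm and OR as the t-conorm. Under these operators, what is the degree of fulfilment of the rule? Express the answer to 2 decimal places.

firing strength: long=0.65, ¬acceptable=1−0.83=0.17; AND[min(a, b)] → w = 0.17

0.17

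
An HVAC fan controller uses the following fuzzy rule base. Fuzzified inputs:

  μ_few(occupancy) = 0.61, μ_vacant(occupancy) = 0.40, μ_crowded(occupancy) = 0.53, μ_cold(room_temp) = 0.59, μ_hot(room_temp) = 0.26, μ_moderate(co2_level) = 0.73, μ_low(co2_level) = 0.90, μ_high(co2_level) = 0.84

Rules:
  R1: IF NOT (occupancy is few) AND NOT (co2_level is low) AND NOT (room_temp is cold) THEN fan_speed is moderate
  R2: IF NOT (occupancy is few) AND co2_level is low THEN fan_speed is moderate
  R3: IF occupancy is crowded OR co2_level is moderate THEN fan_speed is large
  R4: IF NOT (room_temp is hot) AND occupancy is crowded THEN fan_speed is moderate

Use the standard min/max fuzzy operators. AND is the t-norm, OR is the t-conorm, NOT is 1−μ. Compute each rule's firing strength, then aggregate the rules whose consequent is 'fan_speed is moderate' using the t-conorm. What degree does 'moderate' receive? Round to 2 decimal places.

0.53

R1: ¬few=1−0.61=0.39, ¬low=1−0.90=0.10, ¬cold=1−0.59=0.41; AND[min(a, b)] → w = 0.10
R2: ¬few=1−0.61=0.39, low=0.90; AND[min(a, b)] → w = 0.39
R3: crowded=0.53, moderate=0.73; OR[max(a, b)] → w = 0.73
R4: ¬hot=1−0.26=0.74, crowded=0.53; AND[min(a, b)] → w = 0.53
Rules with consequent 'moderate': {R1, R2, R4} → strengths 0.10, 0.39, 0.53
Aggregate via t-conorm [max(a, b)]: 0.53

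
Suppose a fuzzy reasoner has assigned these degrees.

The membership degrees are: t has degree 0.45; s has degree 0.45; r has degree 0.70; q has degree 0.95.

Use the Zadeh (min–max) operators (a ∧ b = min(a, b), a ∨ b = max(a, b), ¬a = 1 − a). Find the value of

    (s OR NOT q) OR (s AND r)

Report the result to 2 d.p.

0.45

NOT q = 1 − 0.95 = 0.05
s OR NOT q = max(a, b) on (0.45, 0.05) = 0.45
s AND r = min(a, b) on (0.45, 0.70) = 0.45
(s OR NOT q) OR (s AND r) = max(a, b) on (0.45, 0.45) = 0.45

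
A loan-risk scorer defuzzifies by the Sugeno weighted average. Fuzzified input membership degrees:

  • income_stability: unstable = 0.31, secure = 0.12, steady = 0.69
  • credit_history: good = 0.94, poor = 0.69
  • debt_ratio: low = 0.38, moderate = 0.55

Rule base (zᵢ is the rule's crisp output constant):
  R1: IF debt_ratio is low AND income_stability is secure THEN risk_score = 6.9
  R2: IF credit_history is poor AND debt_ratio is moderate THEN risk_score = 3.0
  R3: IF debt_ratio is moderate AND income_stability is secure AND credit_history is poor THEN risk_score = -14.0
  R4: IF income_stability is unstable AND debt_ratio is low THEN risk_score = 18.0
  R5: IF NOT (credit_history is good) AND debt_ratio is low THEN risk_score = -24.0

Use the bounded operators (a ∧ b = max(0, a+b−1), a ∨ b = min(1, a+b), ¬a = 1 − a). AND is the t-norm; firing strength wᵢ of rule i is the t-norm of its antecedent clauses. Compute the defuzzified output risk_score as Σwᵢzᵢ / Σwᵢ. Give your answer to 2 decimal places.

3.00

R1 (z=6.9): low=0.38, secure=0.12; AND[max(0, a+b−1)] → w = 0.00
R2 (z=3.0): poor=0.69, moderate=0.55; AND[max(0, a+b−1)] → w = 0.24
R3 (z=-14.0): moderate=0.55, secure=0.12, poor=0.69; AND[max(0, a+b−1)] → w = 0.00
R4 (z=18.0): unstable=0.31, low=0.38; AND[max(0, a+b−1)] → w = 0.00
R5 (z=-24.0): ¬good=1−0.94=0.06, low=0.38; AND[max(0, a+b−1)] → w = 0.00
Weighted average = (0.00·6.9 + 0.24·3.0 + 0.00·-14.0 + 0.00·18.0 + 0.00·-24.0) / (0.00 + 0.24 + 0.00 + 0.00 + 0.00)
  = 0.7200 / 0.2400 = 3.00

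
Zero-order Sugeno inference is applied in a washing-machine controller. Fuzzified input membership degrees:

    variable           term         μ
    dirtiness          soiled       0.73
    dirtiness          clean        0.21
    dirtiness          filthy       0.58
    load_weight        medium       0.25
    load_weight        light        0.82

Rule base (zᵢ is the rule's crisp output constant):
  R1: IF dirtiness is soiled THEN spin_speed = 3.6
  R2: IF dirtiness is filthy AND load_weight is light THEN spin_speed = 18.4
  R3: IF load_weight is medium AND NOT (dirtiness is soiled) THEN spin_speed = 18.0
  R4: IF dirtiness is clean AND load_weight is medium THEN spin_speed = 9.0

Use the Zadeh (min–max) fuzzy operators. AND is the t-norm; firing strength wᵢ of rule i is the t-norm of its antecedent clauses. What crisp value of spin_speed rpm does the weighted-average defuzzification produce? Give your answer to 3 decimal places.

R1 (z=3.6): soiled=0.73 → w = 0.73
R2 (z=18.4): filthy=0.58, light=0.82; AND[min(a, b)] → w = 0.58
R3 (z=18.0): medium=0.25, ¬soiled=1−0.73=0.27; AND[min(a, b)] → w = 0.25
R4 (z=9.0): clean=0.21, medium=0.25; AND[min(a, b)] → w = 0.21
Weighted average = (0.73·3.6 + 0.58·18.4 + 0.25·18.0 + 0.21·9.0) / (0.73 + 0.58 + 0.25 + 0.21)
  = 19.6900 / 1.7700 = 11.124

11.124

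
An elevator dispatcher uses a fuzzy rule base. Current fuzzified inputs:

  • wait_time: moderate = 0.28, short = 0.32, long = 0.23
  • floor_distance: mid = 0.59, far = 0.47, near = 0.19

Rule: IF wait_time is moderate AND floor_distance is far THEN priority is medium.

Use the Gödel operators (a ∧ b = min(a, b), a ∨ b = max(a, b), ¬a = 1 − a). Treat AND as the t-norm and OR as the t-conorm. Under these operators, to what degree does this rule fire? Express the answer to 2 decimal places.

firing strength: moderate=0.28, far=0.47; AND[min(a, b)] → w = 0.28

0.28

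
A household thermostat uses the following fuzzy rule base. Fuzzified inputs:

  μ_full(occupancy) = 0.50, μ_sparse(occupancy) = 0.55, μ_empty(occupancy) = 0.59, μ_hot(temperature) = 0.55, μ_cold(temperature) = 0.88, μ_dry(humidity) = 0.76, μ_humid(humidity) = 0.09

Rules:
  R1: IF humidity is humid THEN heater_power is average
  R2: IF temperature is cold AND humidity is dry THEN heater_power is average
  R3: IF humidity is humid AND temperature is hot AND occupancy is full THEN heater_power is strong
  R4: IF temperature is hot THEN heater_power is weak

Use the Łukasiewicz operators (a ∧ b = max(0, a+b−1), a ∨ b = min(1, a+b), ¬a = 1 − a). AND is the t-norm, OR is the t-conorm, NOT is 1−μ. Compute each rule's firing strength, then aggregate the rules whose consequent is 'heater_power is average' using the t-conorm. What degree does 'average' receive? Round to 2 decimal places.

0.73

R1: humid=0.09 → w = 0.09
R2: cold=0.88, dry=0.76; AND[max(0, a+b−1)] → w = 0.64
R3: humid=0.09, hot=0.55, full=0.50; AND[max(0, a+b−1)] → w = 0.00
R4: hot=0.55 → w = 0.55
Rules with consequent 'average': {R1, R2} → strengths 0.09, 0.64
Aggregate via t-conorm [min(1, a+b)]: 0.73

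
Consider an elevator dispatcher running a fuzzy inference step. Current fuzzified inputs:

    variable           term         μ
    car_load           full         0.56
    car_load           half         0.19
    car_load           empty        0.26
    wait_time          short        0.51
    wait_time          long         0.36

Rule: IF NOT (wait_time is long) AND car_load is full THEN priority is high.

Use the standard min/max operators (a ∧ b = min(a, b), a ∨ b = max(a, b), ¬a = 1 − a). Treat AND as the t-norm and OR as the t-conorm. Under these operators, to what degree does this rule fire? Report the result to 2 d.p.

0.56

firing strength: ¬long=1−0.36=0.64, full=0.56; AND[min(a, b)] → w = 0.56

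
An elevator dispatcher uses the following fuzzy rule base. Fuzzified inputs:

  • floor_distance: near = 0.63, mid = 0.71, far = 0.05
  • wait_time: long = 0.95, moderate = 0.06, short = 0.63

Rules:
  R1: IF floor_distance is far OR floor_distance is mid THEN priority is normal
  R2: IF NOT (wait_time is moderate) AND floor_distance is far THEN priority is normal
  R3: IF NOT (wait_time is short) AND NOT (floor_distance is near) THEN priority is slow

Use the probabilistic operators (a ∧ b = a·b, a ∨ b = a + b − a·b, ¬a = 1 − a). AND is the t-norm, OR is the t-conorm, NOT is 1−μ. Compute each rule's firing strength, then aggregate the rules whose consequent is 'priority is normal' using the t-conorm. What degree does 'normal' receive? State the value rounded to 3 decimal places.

0.737

R1: far=0.05, mid=0.71; OR[a + b − a·b] → w = 0.7245
R2: ¬moderate=1−0.06=0.94, far=0.05; AND[a·b] → w = 0.0470
R3: ¬short=1−0.63=0.37, ¬near=1−0.63=0.37; AND[a·b] → w = 0.1369
Rules with consequent 'normal': {R1, R2} → strengths 0.7245, 0.0470
Aggregate via t-conorm [a + b − a·b]: 0.7374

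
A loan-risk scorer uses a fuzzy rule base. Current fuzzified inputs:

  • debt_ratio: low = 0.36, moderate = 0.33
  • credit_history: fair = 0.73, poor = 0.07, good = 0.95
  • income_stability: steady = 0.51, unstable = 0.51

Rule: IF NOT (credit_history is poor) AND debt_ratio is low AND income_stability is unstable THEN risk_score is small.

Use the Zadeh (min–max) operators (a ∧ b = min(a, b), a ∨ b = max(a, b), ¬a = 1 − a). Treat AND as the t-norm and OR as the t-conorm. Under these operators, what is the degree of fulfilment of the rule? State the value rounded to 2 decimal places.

firing strength: ¬poor=1−0.07=0.93, low=0.36, unstable=0.51; AND[min(a, b)] → w = 0.36

0.36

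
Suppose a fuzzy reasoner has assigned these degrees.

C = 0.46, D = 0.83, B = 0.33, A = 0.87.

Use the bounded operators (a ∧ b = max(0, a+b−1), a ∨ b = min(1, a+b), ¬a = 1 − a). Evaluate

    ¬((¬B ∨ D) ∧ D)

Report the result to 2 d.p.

0.17

¬B = 1 − 0.33 = 0.67
¬B ∨ D = min(1, a+b) on (0.67, 0.83) = 1.00
(¬B ∨ D) ∧ D = max(0, a+b−1) on (1.00, 0.83) = 0.83
¬((¬B ∨ D) ∧ D) = 1 − 0.83 = 0.17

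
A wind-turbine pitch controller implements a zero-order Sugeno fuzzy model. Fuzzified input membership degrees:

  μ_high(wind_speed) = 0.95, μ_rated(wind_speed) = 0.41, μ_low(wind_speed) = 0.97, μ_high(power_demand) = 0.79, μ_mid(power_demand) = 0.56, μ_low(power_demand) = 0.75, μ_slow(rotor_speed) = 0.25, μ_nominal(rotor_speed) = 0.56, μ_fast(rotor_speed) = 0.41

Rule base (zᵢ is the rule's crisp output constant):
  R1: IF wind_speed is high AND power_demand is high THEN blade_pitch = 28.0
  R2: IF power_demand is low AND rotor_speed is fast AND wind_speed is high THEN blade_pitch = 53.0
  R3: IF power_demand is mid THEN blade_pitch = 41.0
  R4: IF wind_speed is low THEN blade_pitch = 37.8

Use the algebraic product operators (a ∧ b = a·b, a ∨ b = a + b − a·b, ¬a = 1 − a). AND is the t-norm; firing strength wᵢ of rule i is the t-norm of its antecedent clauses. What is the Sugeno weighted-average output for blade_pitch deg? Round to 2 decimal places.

R1 (z=28.0): high=0.95, high=0.79; AND[a·b] → w = 0.7505
R2 (z=53.0): low=0.75, fast=0.41, high=0.95; AND[a·b] → w = 0.2921
R3 (z=41.0): mid=0.56 → w = 0.5600
R4 (z=37.8): low=0.97 → w = 0.9700
Weighted average = (0.7505·28.0 + 0.2921·53.0 + 0.5600·41.0 + 0.9700·37.8) / (0.7505 + 0.2921 + 0.5600 + 0.9700)
  = 96.1226 / 2.5726 = 37.36

37.36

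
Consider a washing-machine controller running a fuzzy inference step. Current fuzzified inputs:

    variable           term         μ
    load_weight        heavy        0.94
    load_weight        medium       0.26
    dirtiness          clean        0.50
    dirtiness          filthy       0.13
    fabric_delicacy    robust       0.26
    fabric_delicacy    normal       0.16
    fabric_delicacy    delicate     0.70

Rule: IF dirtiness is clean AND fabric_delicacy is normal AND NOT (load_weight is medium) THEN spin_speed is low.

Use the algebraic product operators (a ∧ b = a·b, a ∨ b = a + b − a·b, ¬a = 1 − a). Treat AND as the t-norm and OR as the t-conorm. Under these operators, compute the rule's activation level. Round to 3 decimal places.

0.059

firing strength: clean=0.50, normal=0.16, ¬medium=1−0.26=0.74; AND[a·b] → w = 0.0592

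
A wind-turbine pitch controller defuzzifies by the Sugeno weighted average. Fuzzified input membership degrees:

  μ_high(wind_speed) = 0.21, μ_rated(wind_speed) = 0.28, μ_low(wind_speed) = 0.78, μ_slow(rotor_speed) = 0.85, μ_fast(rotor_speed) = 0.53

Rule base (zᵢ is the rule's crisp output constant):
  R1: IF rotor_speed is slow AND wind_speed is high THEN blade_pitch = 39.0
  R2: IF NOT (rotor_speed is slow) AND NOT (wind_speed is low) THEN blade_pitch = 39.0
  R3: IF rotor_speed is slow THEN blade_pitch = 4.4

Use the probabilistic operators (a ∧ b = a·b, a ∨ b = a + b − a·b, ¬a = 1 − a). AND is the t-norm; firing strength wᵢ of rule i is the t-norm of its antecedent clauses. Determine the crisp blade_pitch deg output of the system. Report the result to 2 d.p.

11.29

R1 (z=39.0): slow=0.85, high=0.21; AND[a·b] → w = 0.1785
R2 (z=39.0): ¬slow=1−0.85=0.15, ¬low=1−0.78=0.22; AND[a·b] → w = 0.0330
R3 (z=4.4): slow=0.85 → w = 0.8500
Weighted average = (0.1785·39.0 + 0.0330·39.0 + 0.8500·4.4) / (0.1785 + 0.0330 + 0.8500)
  = 11.9885 / 1.0615 = 11.29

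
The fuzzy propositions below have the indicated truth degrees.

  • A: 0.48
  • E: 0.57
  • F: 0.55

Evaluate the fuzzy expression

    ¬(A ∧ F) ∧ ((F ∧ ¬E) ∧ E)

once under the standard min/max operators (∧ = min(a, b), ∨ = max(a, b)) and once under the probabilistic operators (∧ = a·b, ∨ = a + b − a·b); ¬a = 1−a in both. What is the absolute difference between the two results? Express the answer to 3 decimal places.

0.331

Under standard min/max:
  A ∧ F = min(a, b) on (0.48, 0.55) = 0.48
  ¬(A ∧ F) = 1 − 0.48 = 0.52
  ¬E = 1 − 0.57 = 0.43
  F ∧ ¬E = min(a, b) on (0.55, 0.43) = 0.43
  (F ∧ ¬E) ∧ E = min(a, b) on (0.43, 0.57) = 0.43
  ¬(A ∧ F) ∧ ((F ∧ ¬E) ∧ E) = min(a, b) on (0.52, 0.43) = 0.43
  → value = 0.4300
Under probabilistic:
  A ∧ F = a·b on (0.4800, 0.5500) = 0.2640
  ¬(A ∧ F) = 1 − 0.2640 = 0.7360
  ¬E = 1 − 0.5700 = 0.4300
  F ∧ ¬E = a·b on (0.5500, 0.4300) = 0.2365
  (F ∧ ¬E) ∧ E = a·b on (0.2365, 0.5700) = 0.1348
  ¬(A ∧ F) ∧ ((F ∧ ¬E) ∧ E) = a·b on (0.7360, 0.1348) = 0.0992
  → value = 0.0992
|0.4300 − 0.0992| = 0.331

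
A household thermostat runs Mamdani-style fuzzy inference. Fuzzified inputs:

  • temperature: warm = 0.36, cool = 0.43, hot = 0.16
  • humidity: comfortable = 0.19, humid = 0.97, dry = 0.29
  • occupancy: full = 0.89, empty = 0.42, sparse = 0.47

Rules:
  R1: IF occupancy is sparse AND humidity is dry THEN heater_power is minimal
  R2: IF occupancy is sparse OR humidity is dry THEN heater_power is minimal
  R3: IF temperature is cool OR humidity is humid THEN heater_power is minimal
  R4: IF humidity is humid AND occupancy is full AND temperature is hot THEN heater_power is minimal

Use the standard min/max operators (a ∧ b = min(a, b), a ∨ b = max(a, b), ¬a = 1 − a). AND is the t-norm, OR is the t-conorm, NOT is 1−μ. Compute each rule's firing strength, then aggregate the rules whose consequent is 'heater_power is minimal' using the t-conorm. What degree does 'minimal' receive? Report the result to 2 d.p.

0.97

R1: sparse=0.47, dry=0.29; AND[min(a, b)] → w = 0.29
R2: sparse=0.47, dry=0.29; OR[max(a, b)] → w = 0.47
R3: cool=0.43, humid=0.97; OR[max(a, b)] → w = 0.97
R4: humid=0.97, full=0.89, hot=0.16; AND[min(a, b)] → w = 0.16
Rules with consequent 'minimal': {R1, R2, R3, R4} → strengths 0.29, 0.47, 0.97, 0.16
Aggregate via t-conorm [max(a, b)]: 0.97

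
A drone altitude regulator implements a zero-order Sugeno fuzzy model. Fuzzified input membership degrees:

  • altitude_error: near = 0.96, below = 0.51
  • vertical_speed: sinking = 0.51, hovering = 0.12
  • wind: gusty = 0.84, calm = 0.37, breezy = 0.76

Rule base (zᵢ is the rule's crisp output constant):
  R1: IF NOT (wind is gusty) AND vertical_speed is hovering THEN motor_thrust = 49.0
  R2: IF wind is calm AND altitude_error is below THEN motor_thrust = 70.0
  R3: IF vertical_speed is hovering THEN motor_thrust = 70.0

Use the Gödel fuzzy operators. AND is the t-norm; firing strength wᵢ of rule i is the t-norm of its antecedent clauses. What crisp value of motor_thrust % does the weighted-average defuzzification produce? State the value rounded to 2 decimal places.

65.87

R1 (z=49.0): ¬gusty=1−0.84=0.16, hovering=0.12; AND[min(a, b)] → w = 0.12
R2 (z=70.0): calm=0.37, below=0.51; AND[min(a, b)] → w = 0.37
R3 (z=70.0): hovering=0.12 → w = 0.12
Weighted average = (0.12·49.0 + 0.37·70.0 + 0.12·70.0) / (0.12 + 0.37 + 0.12)
  = 40.1800 / 0.6100 = 65.87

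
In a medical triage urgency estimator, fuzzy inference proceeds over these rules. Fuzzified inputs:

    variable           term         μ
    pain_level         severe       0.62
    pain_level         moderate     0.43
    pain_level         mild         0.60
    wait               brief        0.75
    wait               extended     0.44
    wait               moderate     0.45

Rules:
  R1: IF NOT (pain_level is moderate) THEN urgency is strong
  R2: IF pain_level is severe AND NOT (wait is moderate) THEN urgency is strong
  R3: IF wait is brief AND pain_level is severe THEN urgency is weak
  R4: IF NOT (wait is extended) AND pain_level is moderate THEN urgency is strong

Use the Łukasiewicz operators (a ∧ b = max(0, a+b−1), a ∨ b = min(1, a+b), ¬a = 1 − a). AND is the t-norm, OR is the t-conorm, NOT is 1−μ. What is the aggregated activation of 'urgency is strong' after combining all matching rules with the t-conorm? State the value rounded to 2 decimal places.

0.74

R1: ¬moderate=1−0.43=0.57 → w = 0.57
R2: severe=0.62, ¬moderate=1−0.45=0.55; AND[max(0, a+b−1)] → w = 0.17
R3: brief=0.75, severe=0.62; AND[max(0, a+b−1)] → w = 0.37
R4: ¬extended=1−0.44=0.56, moderate=0.43; AND[max(0, a+b−1)] → w = 0.00
Rules with consequent 'strong': {R1, R2, R4} → strengths 0.57, 0.17, 0.00
Aggregate via t-conorm [min(1, a+b)]: 0.74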